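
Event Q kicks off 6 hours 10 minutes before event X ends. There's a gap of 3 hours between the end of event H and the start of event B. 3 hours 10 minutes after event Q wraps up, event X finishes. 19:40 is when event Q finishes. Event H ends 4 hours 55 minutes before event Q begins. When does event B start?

Event X ends at 19:40 + 190 min = 22:50.
Event Q starts at 22:50 − 370 min = 16:40.
Event H ends at 16:40 − 295 min = 11:45.
Event B starts at 11:45 + 180 min = 14:45.

14:45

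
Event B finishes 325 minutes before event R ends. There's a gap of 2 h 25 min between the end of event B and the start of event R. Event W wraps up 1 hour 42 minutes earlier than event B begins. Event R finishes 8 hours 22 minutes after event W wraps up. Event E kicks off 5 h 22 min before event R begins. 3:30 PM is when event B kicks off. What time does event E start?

1:48 PM

Event W ends at 3:30 PM − 102 min = 1:48 PM.
Event R ends at 1:48 PM + 502 min = 10:10 PM.
Event B ends at 10:10 PM − 325 min = 4:45 PM.
Event R starts at 4:45 PM + 145 min = 7:10 PM.
Event E starts at 7:10 PM − 322 min = 1:48 PM.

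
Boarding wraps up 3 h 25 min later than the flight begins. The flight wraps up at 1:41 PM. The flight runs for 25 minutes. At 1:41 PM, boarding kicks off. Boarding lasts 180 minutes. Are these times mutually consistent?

The flight starts at 1:41 PM − 25 min = 1:16 PM.
Boarding ends at 1:16 PM + 205 min = 4:41 PM.
Boarding starts at 4:41 PM − 180 min = 1:41 PM.
That matches the stated 1:41 PM, so the schedule is consistent.

Yes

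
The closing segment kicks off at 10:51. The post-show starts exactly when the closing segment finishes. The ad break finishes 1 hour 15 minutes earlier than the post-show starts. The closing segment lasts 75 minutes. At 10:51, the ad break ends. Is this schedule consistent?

The closing segment ends at 10:51 + 75 min = 12:06.
So the post-show starts at 12:06.
The ad break ends at 12:06 − 75 min = 10:51.
That matches the stated 10:51, so the schedule is consistent.

Yes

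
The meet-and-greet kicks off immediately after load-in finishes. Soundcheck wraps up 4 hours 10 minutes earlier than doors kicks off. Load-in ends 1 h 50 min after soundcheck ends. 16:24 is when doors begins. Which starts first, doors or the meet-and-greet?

Soundcheck ends at 16:24 − 250 min = 12:14.
Load-in ends at 12:14 + 110 min = 14:04.
So the meet-and-greet starts at 14:04.
Doors starts at 16:24 and the meet-and-greet starts at 14:04, so the meet-and-greet is first.

the meet-and-greet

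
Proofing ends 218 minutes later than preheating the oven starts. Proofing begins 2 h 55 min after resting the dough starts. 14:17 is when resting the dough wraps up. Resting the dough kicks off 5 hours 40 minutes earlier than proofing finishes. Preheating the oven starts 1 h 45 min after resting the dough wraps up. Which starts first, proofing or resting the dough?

resting the dough

Preheating the oven starts at 14:17 + 105 min = 16:02.
Proofing ends at 16:02 + 218 min = 19:40.
Resting the dough starts at 19:40 − 340 min = 14:00.
Proofing starts at 14:00 + 175 min = 16:55.
Proofing starts at 16:55 and resting the dough starts at 14:00, so resting the dough is first.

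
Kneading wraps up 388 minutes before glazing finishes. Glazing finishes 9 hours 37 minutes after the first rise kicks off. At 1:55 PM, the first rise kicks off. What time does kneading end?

Glazing ends at 1:55 PM + 577 min = 11:32 PM.
Kneading ends at 11:32 PM − 388 min = 5:04 PM.

5:04 PM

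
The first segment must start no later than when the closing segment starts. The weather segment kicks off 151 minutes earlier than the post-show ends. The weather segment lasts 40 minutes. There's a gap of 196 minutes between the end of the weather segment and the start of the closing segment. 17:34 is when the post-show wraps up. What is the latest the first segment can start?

18:59

The weather segment starts at 17:34 − 151 min = 15:03.
The weather segment ends at 15:03 + 40 min = 15:43.
The closing segment starts at 15:43 + 196 min = 18:59.
The first segment is bounded by the closing segment, so the latest it can start is 18:59.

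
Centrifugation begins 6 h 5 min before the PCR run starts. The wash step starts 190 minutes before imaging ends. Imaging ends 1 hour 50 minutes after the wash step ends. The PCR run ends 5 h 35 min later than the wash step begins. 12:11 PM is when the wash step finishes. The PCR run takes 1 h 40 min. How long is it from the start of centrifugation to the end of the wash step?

210 minutes

Imaging ends at 12:11 PM + 110 min = 2:01 PM.
The wash step starts at 2:01 PM − 190 min = 10:51 AM.
The PCR run ends at 10:51 AM + 335 min = 4:26 PM.
The PCR run starts at 4:26 PM − 100 min = 2:46 PM.
Centrifugation starts at 2:46 PM − 365 min = 8:41 AM.
From 8:41 AM to 12:11 PM is 210 minutes.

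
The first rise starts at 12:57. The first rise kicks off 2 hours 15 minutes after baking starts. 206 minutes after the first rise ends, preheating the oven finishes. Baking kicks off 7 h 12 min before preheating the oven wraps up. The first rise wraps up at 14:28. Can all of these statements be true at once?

Preheating the oven ends at 14:28 + 206 min = 17:54.
Baking starts at 17:54 − 432 min = 10:42.
The first rise starts at 10:42 + 135 min = 12:57.
That matches the stated 12:57, so the schedule is consistent.

Yes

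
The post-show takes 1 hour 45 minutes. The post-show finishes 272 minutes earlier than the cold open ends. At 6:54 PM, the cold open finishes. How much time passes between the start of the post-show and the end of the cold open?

6 h 17 min

The post-show ends at 6:54 PM − 272 min = 2:22 PM.
The post-show starts at 2:22 PM − 105 min = 12:37 PM.
From 12:37 PM to 6:54 PM is 6 h 17 min.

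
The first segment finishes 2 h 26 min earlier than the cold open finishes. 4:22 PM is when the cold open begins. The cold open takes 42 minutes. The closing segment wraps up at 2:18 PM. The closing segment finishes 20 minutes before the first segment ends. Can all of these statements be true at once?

Yes

The cold open ends at 4:22 PM + 42 min = 5:04 PM.
The first segment ends at 5:04 PM − 146 min = 2:38 PM.
The closing segment ends at 2:38 PM − 20 min = 2:18 PM.
That matches the stated 2:18 PM, so the schedule is consistent.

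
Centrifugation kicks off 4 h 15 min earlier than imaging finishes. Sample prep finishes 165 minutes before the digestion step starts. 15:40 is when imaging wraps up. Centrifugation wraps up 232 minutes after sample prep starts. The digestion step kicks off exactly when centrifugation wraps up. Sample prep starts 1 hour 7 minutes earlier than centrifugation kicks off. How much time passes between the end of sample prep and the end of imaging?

4 hours 15 minutes

Centrifugation starts at 15:40 − 255 min = 11:25.
Sample prep starts at 11:25 − 67 min = 10:18.
Centrifugation ends at 10:18 + 232 min = 14:10.
So the digestion step starts at 14:10.
Sample prep ends at 14:10 − 165 min = 11:25.
From 11:25 to 15:40 is 4 hours 15 minutes.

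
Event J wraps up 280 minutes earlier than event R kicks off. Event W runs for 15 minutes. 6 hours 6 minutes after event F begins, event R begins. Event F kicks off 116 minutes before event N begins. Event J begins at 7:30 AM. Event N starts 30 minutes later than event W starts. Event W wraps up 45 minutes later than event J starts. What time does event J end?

8:00 AM

Event W ends at 7:30 AM + 45 min = 8:15 AM.
Event W starts at 8:15 AM − 15 min = 8:00 AM.
Event N starts at 8:00 AM + 30 min = 8:30 AM.
Event F starts at 8:30 AM − 116 min = 6:34 AM.
Event R starts at 6:34 AM + 366 min = 12:40 PM.
Event J ends at 12:40 PM − 280 min = 8:00 AM.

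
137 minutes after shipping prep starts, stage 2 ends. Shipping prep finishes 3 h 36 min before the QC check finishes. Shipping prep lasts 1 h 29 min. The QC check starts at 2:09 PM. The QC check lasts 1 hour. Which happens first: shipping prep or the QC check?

shipping prep

The QC check ends at 2:09 PM + 60 min = 3:09 PM.
Shipping prep ends at 3:09 PM − 216 min = 11:33 AM.
Shipping prep starts at 11:33 AM − 89 min = 10:04 AM.
Shipping prep starts at 10:04 AM and the QC check starts at 2:09 PM, so shipping prep is first.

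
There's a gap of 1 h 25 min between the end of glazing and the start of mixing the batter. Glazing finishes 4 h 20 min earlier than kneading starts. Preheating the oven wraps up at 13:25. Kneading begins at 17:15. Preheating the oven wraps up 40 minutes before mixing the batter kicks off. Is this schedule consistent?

Glazing ends at 17:15 − 260 min = 12:55.
Mixing the batter starts at 12:55 + 85 min = 14:20.
Preheating the oven ends at 14:20 − 40 min = 13:40.
But preheating the oven is also said to end at 13:25 — a 15-minute conflict.

No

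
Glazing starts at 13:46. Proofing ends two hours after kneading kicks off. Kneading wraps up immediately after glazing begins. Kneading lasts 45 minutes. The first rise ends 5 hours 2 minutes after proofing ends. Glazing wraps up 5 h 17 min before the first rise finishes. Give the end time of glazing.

Kneading ends at 13:46.
Kneading starts at 13:46 − 45 min = 13:01.
Proofing ends at 13:01 + 120 min = 15:01.
The first rise ends at 15:01 + 302 min = 20:03.
Glazing ends at 20:03 − 317 min = 14:46.

14:46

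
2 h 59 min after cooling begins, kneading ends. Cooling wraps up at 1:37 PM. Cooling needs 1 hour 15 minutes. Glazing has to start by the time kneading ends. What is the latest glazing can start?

Cooling starts at 1:37 PM − 75 min = 12:22 PM.
Kneading ends at 12:22 PM + 179 min = 3:21 PM.
Glazing is bounded by kneading, so the latest it can start is 3:21 PM.

3:21 PM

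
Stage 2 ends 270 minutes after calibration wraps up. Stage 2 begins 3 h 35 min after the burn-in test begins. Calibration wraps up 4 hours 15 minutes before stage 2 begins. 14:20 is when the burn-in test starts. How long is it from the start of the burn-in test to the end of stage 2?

3 h 50 min

Stage 2 starts at 14:20 + 215 min = 17:55.
Calibration ends at 17:55 − 255 min = 13:40.
Stage 2 ends at 13:40 + 270 min = 18:10.
From 14:20 to 18:10 is 3 h 50 min.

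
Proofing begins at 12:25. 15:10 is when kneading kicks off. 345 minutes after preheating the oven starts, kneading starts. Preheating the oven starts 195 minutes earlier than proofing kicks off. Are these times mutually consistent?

No

Preheating the oven starts at 12:25 − 195 min = 09:10.
Kneading starts at 09:10 + 345 min = 14:55.
But kneading is also said to start at 15:10 — a 15-minute conflict.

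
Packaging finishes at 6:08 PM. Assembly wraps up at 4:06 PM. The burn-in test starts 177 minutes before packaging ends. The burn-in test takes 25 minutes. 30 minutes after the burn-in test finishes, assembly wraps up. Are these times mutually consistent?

Yes

The burn-in test starts at 6:08 PM − 177 min = 3:11 PM.
The burn-in test ends at 3:11 PM + 25 min = 3:36 PM.
Assembly ends at 3:36 PM + 30 min = 4:06 PM.
That matches the stated 4:06 PM, so the schedule is consistent.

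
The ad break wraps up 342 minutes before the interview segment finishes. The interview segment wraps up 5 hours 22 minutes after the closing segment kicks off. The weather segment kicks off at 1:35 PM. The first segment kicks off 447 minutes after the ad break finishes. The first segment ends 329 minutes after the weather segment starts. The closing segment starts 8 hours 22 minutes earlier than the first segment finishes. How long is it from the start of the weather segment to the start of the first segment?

The first segment ends at 1:35 PM + 329 min = 7:04 PM.
The closing segment starts at 7:04 PM − 502 min = 10:42 AM.
The interview segment ends at 10:42 AM + 322 min = 4:04 PM.
The ad break ends at 4:04 PM − 342 min = 10:22 AM.
The first segment starts at 10:22 AM + 447 min = 5:49 PM.
From 1:35 PM to 5:49 PM is 4 hours 14 minutes.

4 hours 14 minutes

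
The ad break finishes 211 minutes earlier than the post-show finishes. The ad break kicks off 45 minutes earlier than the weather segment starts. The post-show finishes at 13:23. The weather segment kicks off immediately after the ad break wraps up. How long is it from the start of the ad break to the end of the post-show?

4 h 16 min

The ad break ends at 13:23 − 211 min = 09:52.
So the weather segment starts at 09:52.
The ad break starts at 09:52 − 45 min = 09:07.
From 09:07 to 13:23 is 4 h 16 min.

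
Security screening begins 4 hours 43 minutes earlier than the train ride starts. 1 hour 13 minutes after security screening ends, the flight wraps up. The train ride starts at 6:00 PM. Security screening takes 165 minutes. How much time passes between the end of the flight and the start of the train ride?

Security screening starts at 6:00 PM − 283 min = 1:17 PM.
Security screening ends at 1:17 PM + 165 min = 4:02 PM.
The flight ends at 4:02 PM + 73 min = 5:15 PM.
From 5:15 PM to 6:00 PM is 45 minutes.

45 minutes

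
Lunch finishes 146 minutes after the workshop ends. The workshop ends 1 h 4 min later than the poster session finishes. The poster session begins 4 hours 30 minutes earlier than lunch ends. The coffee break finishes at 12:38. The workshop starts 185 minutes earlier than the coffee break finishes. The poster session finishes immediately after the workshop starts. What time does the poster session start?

The workshop starts at 12:38 − 185 min = 09:33.
So the poster session ends at 09:33.
The workshop ends at 09:33 + 64 min = 10:37.
Lunch ends at 10:37 + 146 min = 13:03.
The poster session starts at 13:03 − 270 min = 08:33.

08:33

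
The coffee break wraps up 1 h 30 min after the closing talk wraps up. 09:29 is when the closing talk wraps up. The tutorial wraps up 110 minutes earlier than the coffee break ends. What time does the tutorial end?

09:09

The coffee break ends at 09:29 + 90 min = 10:59.
The tutorial ends at 10:59 − 110 min = 09:09.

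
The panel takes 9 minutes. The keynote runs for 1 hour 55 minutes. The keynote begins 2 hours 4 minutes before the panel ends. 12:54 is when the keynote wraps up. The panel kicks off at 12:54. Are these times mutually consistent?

The panel ends at 12:54 + 9 min = 13:03.
The keynote starts at 13:03 − 124 min = 10:59.
The keynote ends at 10:59 + 115 min = 12:54.
That matches the stated 12:54, so the schedule is consistent.

Yes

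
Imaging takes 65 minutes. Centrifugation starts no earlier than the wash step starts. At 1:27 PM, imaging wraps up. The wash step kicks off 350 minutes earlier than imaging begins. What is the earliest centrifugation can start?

6:32 AM

Imaging starts at 1:27 PM − 65 min = 12:22 PM.
The wash step starts at 12:22 PM − 350 min = 6:32 AM.
Centrifugation is bounded by the wash step, so the earliest it can start is 6:32 AM.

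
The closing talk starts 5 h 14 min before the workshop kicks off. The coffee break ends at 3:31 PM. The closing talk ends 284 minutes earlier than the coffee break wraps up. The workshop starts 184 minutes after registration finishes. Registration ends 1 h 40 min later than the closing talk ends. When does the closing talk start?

The closing talk ends at 3:31 PM − 284 min = 10:47 AM.
Registration ends at 10:47 AM + 100 min = 12:27 PM.
The workshop starts at 12:27 PM + 184 min = 3:31 PM.
The closing talk starts at 3:31 PM − 314 min = 10:17 AM.

10:17 AM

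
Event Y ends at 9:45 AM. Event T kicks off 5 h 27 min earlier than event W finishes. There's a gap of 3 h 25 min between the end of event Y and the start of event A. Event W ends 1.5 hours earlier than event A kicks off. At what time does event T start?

Event A starts at 9:45 AM + 205 min = 1:10 PM.
Event W ends at 1:10 PM − 90 min = 11:40 AM.
Event T starts at 11:40 AM − 327 min = 6:13 AM.

6:13 AM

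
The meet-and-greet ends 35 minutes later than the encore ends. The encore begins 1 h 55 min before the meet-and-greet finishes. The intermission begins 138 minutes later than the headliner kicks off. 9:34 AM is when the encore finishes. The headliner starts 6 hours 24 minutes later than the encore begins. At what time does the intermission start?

The meet-and-greet ends at 9:34 AM + 35 min = 10:09 AM.
The encore starts at 10:09 AM − 115 min = 8:14 AM.
The headliner starts at 8:14 AM + 384 min = 2:38 PM.
The intermission starts at 2:38 PM + 138 min = 4:56 PM.

4:56 PM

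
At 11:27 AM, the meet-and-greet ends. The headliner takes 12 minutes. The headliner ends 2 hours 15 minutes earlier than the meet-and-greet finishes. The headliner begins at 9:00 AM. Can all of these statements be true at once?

The headliner ends at 11:27 AM − 135 min = 9:12 AM.
The headliner starts at 9:12 AM − 12 min = 9:00 AM.
That matches the stated 9:00 AM, so the schedule is consistent.

Yes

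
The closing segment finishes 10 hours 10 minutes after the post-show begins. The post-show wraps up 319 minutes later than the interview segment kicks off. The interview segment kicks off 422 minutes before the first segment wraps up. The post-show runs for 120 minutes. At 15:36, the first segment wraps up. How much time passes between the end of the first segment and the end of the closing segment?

The interview segment starts at 15:36 − 422 min = 08:34.
The post-show ends at 08:34 + 319 min = 13:53.
The post-show starts at 13:53 − 120 min = 11:53.
The closing segment ends at 11:53 + 610 min = 22:03.
From 15:36 to 22:03 is 387 minutes.

387 minutes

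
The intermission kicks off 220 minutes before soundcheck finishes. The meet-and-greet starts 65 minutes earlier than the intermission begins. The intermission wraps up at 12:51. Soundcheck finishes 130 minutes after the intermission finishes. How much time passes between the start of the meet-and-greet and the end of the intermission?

Soundcheck ends at 12:51 + 130 min = 15:01.
The intermission starts at 15:01 − 220 min = 11:21.
The meet-and-greet starts at 11:21 − 65 min = 10:16.
From 10:16 to 12:51 is 2 hours 35 minutes.

2 hours 35 minutes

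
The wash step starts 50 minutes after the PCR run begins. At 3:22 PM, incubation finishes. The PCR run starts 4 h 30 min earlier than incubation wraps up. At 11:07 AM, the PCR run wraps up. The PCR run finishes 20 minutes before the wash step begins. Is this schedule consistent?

The PCR run starts at 3:22 PM − 270 min = 10:52 AM.
The wash step starts at 10:52 AM + 50 min = 11:42 AM.
The PCR run ends at 11:42 AM − 20 min = 11:22 AM.
But the PCR run is also said to end at 11:07 AM — a 15-minute conflict.

No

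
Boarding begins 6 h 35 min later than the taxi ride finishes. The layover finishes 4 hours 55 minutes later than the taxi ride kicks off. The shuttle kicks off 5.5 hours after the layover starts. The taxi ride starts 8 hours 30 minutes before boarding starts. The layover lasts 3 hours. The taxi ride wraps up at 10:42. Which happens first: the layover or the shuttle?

Boarding starts at 10:42 + 395 min = 17:17.
The taxi ride starts at 17:17 − 510 min = 08:47.
The layover ends at 08:47 + 295 min = 13:42.
The layover starts at 13:42 − 180 min = 10:42.
The shuttle starts at 10:42 + 330 min = 16:12.
The layover starts at 10:42 and the shuttle starts at 16:12, so the layover is first.

the layover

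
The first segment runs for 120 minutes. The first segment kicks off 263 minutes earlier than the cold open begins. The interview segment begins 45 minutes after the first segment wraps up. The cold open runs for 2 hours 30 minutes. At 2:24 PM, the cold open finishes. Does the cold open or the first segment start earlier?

The cold open starts at 2:24 PM − 150 min = 11:54 AM.
The first segment starts at 11:54 AM − 263 min = 7:31 AM.
The cold open starts at 11:54 AM and the first segment starts at 7:31 AM, so the first segment is first.

the first segment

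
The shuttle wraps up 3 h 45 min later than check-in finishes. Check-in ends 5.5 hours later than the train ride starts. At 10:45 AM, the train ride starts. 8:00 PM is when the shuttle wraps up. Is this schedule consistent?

Yes

Check-in ends at 10:45 AM + 330 min = 4:15 PM.
The shuttle ends at 4:15 PM + 225 min = 8:00 PM.
That matches the stated 8:00 PM, so the schedule is consistent.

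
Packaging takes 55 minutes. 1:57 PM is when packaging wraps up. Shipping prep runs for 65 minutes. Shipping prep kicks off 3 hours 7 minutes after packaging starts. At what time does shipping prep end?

5:14 PM

Packaging starts at 1:57 PM − 55 min = 1:02 PM.
Shipping prep starts at 1:02 PM + 187 min = 4:09 PM.
Shipping prep ends at 4:09 PM + 65 min = 5:14 PM.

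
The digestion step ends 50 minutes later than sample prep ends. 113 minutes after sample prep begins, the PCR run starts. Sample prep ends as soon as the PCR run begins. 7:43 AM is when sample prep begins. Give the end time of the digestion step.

10:26 AM

The PCR run starts at 7:43 AM + 113 min = 9:36 AM.
So sample prep ends at 9:36 AM.
The digestion step ends at 9:36 AM + 50 min = 10:26 AM.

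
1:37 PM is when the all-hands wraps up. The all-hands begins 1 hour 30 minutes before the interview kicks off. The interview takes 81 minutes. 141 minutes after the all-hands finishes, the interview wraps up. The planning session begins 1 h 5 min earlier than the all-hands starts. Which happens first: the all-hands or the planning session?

the planning session

The interview ends at 1:37 PM + 141 min = 3:58 PM.
The interview starts at 3:58 PM − 81 min = 2:37 PM.
The all-hands starts at 2:37 PM − 90 min = 1:07 PM.
The planning session starts at 1:07 PM − 65 min = 12:02 PM.
The all-hands starts at 1:07 PM and the planning session starts at 12:02 PM, so the planning session is first.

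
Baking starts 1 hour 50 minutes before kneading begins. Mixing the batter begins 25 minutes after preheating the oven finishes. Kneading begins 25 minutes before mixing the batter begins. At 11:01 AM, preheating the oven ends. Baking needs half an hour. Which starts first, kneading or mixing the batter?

kneading

Mixing the batter starts at 11:01 AM + 25 min = 11:26 AM.
Kneading starts at 11:26 AM − 25 min = 11:01 AM.
Kneading starts at 11:01 AM and mixing the batter starts at 11:26 AM, so kneading is first.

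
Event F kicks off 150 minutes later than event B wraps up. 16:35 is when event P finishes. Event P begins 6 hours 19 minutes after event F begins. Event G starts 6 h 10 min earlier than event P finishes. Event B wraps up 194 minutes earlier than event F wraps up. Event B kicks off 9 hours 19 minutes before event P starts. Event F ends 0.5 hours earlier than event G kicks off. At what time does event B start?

Event G starts at 16:35 − 370 min = 10:25.
Event F ends at 10:25 − 30 min = 09:55.
Event B ends at 09:55 − 194 min = 06:41.
Event F starts at 06:41 + 150 min = 09:11.
Event P starts at 09:11 + 379 min = 15:30.
Event B starts at 15:30 − 559 min = 06:11.

06:11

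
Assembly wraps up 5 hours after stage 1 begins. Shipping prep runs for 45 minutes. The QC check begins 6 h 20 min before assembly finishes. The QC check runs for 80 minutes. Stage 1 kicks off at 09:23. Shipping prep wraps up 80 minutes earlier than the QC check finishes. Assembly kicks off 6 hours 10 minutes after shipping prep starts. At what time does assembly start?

Assembly ends at 09:23 + 300 min = 14:23.
The QC check starts at 14:23 − 380 min = 08:03.
The QC check ends at 08:03 + 80 min = 09:23.
Shipping prep ends at 09:23 − 80 min = 08:03.
Shipping prep starts at 08:03 − 45 min = 07:18.
Assembly starts at 07:18 + 370 min = 13:28.

13:28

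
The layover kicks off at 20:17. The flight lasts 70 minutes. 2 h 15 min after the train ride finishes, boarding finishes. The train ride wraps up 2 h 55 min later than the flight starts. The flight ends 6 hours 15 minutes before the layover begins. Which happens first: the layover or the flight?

The flight ends at 20:17 − 375 min = 14:02.
The flight starts at 14:02 − 70 min = 12:52.
The layover starts at 20:17 and the flight starts at 12:52, so the flight is first.

the flight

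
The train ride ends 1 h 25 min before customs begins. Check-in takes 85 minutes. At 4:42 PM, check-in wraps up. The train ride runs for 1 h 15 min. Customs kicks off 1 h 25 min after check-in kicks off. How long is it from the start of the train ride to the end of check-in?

Check-in starts at 4:42 PM − 85 min = 3:17 PM.
Customs starts at 3:17 PM + 85 min = 4:42 PM.
The train ride ends at 4:42 PM − 85 min = 3:17 PM.
The train ride starts at 3:17 PM − 75 min = 2:02 PM.
From 2:02 PM to 4:42 PM is 2 h 40 min.

2 h 40 min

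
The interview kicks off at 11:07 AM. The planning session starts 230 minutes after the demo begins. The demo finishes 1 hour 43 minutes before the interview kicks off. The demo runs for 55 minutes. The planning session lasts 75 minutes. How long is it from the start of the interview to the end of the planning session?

2 hours 27 minutes

The demo ends at 11:07 AM − 103 min = 9:24 AM.
The demo starts at 9:24 AM − 55 min = 8:29 AM.
The planning session starts at 8:29 AM + 230 min = 12:19 PM.
The planning session ends at 12:19 PM + 75 min = 1:34 PM.
From 11:07 AM to 1:34 PM is 2 hours 27 minutes.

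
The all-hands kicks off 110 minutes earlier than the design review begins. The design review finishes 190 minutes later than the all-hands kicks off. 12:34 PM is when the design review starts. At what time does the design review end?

1:54 PM

The all-hands starts at 12:34 PM − 110 min = 10:44 AM.
The design review ends at 10:44 AM + 190 min = 1:54 PM.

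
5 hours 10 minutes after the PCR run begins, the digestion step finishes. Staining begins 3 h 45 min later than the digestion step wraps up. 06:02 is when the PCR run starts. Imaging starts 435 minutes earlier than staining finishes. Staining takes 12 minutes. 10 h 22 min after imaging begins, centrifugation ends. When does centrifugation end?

The digestion step ends at 06:02 + 310 min = 11:12.
Staining starts at 11:12 + 225 min = 14:57.
Staining ends at 14:57 + 12 min = 15:09.
Imaging starts at 15:09 − 435 min = 07:54.
Centrifugation ends at 07:54 + 622 min = 18:16.

18:16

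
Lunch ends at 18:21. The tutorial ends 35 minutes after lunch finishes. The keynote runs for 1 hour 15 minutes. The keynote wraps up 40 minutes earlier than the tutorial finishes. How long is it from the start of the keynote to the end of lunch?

1 h 20 min

The tutorial ends at 18:21 + 35 min = 18:56.
The keynote ends at 18:56 − 40 min = 18:16.
The keynote starts at 18:16 − 75 min = 17:01.
From 17:01 to 18:21 is 1 h 20 min.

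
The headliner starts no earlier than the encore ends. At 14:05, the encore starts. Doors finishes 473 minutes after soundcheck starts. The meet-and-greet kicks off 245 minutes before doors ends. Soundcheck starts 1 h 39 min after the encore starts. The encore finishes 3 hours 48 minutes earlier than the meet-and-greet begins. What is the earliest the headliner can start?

Soundcheck starts at 14:05 + 99 min = 15:44.
Doors ends at 15:44 + 473 min = 23:37.
The meet-and-greet starts at 23:37 − 245 min = 19:32.
The encore ends at 19:32 − 228 min = 15:44.
The headliner is bounded by the encore, so the earliest it can start is 15:44.

15:44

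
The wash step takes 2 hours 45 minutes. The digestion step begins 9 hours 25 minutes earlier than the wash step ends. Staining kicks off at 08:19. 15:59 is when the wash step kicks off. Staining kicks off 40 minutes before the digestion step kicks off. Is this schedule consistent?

The wash step ends at 15:59 + 165 min = 18:44.
The digestion step starts at 18:44 − 565 min = 09:19.
Staining starts at 09:19 − 40 min = 08:39.
But staining is also said to start at 08:19 — a 20-minute conflict.

No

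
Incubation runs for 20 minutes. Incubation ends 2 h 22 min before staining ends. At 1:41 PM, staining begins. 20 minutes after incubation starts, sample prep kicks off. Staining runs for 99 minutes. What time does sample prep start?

12:58 PM

Staining ends at 1:41 PM + 99 min = 3:20 PM.
Incubation ends at 3:20 PM − 142 min = 12:58 PM.
Incubation starts at 12:58 PM − 20 min = 12:38 PM.
Sample prep starts at 12:38 PM + 20 min = 12:58 PM.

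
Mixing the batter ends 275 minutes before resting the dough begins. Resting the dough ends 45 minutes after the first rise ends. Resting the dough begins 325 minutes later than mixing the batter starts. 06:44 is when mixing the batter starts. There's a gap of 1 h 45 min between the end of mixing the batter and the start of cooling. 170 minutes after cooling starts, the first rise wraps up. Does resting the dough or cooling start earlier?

cooling

Resting the dough starts at 06:44 + 325 min = 12:09.
Mixing the batter ends at 12:09 − 275 min = 07:34.
Cooling starts at 07:34 + 105 min = 09:19.
Resting the dough starts at 12:09 and cooling starts at 09:19, so cooling is first.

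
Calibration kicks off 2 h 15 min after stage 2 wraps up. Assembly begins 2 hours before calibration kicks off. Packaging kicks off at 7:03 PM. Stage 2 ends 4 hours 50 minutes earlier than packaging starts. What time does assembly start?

Stage 2 ends at 7:03 PM − 290 min = 2:13 PM.
Calibration starts at 2:13 PM + 135 min = 4:28 PM.
Assembly starts at 4:28 PM − 120 min = 2:28 PM.

2:28 PM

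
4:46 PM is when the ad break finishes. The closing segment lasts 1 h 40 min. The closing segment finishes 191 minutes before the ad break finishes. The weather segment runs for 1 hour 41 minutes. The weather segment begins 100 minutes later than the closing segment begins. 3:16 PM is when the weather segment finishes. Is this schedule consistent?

The closing segment ends at 4:46 PM − 191 min = 1:35 PM.
The closing segment starts at 1:35 PM − 100 min = 11:55 AM.
The weather segment starts at 11:55 AM + 100 min = 1:35 PM.
The weather segment ends at 1:35 PM + 101 min = 3:16 PM.
That matches the stated 3:16 PM, so the schedule is consistent.

Yes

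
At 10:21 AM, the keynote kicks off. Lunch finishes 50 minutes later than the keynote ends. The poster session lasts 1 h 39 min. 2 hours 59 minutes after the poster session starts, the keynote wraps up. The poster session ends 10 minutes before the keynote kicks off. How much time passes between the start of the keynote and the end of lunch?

120 minutes

The poster session ends at 10:21 AM − 10 min = 10:11 AM.
The poster session starts at 10:11 AM − 99 min = 8:32 AM.
The keynote ends at 8:32 AM + 179 min = 11:31 AM.
Lunch ends at 11:31 AM + 50 min = 12:21 PM.
From 10:21 AM to 12:21 PM is 120 minutes.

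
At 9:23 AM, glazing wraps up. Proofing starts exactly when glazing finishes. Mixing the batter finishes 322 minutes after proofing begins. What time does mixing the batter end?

2:45 PM

Proofing starts at 9:23 AM.
Mixing the batter ends at 9:23 AM + 322 min = 2:45 PM.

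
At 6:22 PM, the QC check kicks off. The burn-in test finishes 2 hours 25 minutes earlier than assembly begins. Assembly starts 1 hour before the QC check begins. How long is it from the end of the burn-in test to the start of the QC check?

3 hours 25 minutes

Assembly starts at 6:22 PM − 60 min = 5:22 PM.
The burn-in test ends at 5:22 PM − 145 min = 2:57 PM.
From 2:57 PM to 6:22 PM is 3 hours 25 minutes.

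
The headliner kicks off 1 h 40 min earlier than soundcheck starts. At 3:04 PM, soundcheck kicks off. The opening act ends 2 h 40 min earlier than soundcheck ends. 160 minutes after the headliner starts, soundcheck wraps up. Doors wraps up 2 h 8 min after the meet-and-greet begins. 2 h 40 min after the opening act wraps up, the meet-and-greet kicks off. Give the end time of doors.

The headliner starts at 3:04 PM − 100 min = 1:24 PM.
Soundcheck ends at 1:24 PM + 160 min = 4:04 PM.
The opening act ends at 4:04 PM − 160 min = 1:24 PM.
The meet-and-greet starts at 1:24 PM + 160 min = 4:04 PM.
Doors ends at 4:04 PM + 128 min = 6:12 PM.

6:12 PM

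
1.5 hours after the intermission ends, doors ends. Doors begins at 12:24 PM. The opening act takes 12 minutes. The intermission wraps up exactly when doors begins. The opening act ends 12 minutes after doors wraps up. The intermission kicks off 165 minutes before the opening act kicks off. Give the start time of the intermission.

11:09 AM

The intermission ends at 12:24 PM.
Doors ends at 12:24 PM + 90 min = 1:54 PM.
The opening act ends at 1:54 PM + 12 min = 2:06 PM.
The opening act starts at 2:06 PM − 12 min = 1:54 PM.
The intermission starts at 1:54 PM − 165 min = 11:09 AM.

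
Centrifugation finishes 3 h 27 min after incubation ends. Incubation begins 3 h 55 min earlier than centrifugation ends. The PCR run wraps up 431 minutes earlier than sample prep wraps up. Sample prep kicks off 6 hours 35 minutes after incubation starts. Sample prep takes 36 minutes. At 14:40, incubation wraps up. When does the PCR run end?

Centrifugation ends at 14:40 + 207 min = 18:07.
Incubation starts at 18:07 − 235 min = 14:12.
Sample prep starts at 14:12 + 395 min = 20:47.
Sample prep ends at 20:47 + 36 min = 21:23.
The PCR run ends at 21:23 − 431 min = 14:12.

14:12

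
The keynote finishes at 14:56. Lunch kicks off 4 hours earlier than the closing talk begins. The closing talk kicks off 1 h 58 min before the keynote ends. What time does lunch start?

The closing talk starts at 14:56 − 118 min = 12:58.
Lunch starts at 12:58 − 240 min = 08:58.

08:58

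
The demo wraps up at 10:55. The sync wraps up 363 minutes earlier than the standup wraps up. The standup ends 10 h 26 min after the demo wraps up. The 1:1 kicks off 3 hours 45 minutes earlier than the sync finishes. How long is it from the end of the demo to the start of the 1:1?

38 minutes

The standup ends at 10:55 + 626 min = 21:21.
The sync ends at 21:21 − 363 min = 15:18.
The 1:1 starts at 15:18 − 225 min = 11:33.
From 10:55 to 11:33 is 38 minutes.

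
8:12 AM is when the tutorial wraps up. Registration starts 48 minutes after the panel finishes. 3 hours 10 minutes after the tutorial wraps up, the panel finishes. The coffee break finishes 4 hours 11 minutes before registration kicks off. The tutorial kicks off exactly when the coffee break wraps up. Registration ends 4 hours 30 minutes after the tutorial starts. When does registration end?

The panel ends at 8:12 AM + 190 min = 11:22 AM.
Registration starts at 11:22 AM + 48 min = 12:10 PM.
The coffee break ends at 12:10 PM − 251 min = 7:59 AM.
So the tutorial starts at 7:59 AM.
Registration ends at 7:59 AM + 270 min = 12:29 PM.

12:29 PM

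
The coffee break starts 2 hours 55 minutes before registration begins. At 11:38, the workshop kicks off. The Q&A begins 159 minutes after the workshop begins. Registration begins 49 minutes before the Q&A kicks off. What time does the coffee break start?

The Q&A starts at 11:38 + 159 min = 14:17.
Registration starts at 14:17 − 49 min = 13:28.
The coffee break starts at 13:28 − 175 min = 10:33.

10:33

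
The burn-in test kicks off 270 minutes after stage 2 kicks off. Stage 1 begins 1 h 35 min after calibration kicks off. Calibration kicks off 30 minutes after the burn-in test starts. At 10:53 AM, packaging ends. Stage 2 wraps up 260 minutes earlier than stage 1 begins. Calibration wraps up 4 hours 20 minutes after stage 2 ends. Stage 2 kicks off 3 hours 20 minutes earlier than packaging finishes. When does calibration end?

2:08 PM

Stage 2 starts at 10:53 AM − 200 min = 7:33 AM.
The burn-in test starts at 7:33 AM + 270 min = 12:03 PM.
Calibration starts at 12:03 PM + 30 min = 12:33 PM.
Stage 1 starts at 12:33 PM + 95 min = 2:08 PM.
Stage 2 ends at 2:08 PM − 260 min = 9:48 AM.
Calibration ends at 9:48 AM + 260 min = 2:08 PM.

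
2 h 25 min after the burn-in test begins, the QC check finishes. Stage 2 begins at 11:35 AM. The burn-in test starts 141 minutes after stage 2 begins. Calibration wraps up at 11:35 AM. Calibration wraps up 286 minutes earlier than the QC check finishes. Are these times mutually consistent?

The burn-in test starts at 11:35 AM + 141 min = 1:56 PM.
The QC check ends at 1:56 PM + 145 min = 4:21 PM.
Calibration ends at 4:21 PM − 286 min = 11:35 AM.
That matches the stated 11:35 AM, so the schedule is consistent.

Yes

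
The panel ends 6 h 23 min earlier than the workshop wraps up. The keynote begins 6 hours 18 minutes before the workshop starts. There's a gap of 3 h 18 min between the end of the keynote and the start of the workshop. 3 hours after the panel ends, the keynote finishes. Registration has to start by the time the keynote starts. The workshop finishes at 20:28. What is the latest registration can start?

14:05

The panel ends at 20:28 − 383 min = 14:05.
The keynote ends at 14:05 + 180 min = 17:05.
The workshop starts at 17:05 + 198 min = 20:23.
The keynote starts at 20:23 − 378 min = 14:05.
Registration is bounded by the keynote, so the latest it can start is 14:05.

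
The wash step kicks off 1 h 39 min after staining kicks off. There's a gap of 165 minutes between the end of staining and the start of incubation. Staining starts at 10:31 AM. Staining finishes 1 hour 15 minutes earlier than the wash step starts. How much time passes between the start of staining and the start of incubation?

3 hours 9 minutes

The wash step starts at 10:31 AM + 99 min = 12:10 PM.
Staining ends at 12:10 PM − 75 min = 10:55 AM.
Incubation starts at 10:55 AM + 165 min = 1:40 PM.
From 10:31 AM to 1:40 PM is 3 hours 9 minutes.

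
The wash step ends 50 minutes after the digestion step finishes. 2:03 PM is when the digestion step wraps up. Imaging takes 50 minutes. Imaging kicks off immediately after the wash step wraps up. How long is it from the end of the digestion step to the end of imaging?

1 h 40 min

The wash step ends at 2:03 PM + 50 min = 2:53 PM.
So imaging starts at 2:53 PM.
Imaging ends at 2:53 PM + 50 min = 3:43 PM.
From 2:03 PM to 3:43 PM is 1 h 40 min.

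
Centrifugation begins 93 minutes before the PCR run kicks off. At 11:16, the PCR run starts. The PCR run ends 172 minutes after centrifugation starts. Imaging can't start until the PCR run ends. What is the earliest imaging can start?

12:35

Centrifugation starts at 11:16 − 93 min = 09:43.
The PCR run ends at 09:43 + 172 min = 12:35.
Imaging is bounded by the PCR run, so the earliest it can start is 12:35.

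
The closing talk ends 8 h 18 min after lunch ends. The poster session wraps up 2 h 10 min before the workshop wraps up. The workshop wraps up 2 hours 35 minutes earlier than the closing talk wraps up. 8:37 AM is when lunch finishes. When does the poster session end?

12:10 PM

The closing talk ends at 8:37 AM + 498 min = 4:55 PM.
The workshop ends at 4:55 PM − 155 min = 2:20 PM.
The poster session ends at 2:20 PM − 130 min = 12:10 PM.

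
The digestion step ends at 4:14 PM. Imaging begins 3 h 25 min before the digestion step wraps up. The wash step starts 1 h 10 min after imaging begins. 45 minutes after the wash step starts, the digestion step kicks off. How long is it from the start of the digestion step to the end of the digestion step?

Imaging starts at 4:14 PM − 205 min = 12:49 PM.
The wash step starts at 12:49 PM + 70 min = 1:59 PM.
The digestion step starts at 1:59 PM + 45 min = 2:44 PM.
From 2:44 PM to 4:14 PM is 1.5 hours.

1.5 hours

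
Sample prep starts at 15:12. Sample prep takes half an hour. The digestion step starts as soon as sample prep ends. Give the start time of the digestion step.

Sample prep ends at 15:12 + 30 min = 15:42.
So the digestion step starts at 15:42.

15:42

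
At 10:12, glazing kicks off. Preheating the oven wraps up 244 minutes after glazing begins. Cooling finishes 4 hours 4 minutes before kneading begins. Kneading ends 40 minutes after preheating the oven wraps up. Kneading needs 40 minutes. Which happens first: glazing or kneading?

glazing

Preheating the oven ends at 10:12 + 244 min = 14:16.
Kneading ends at 14:16 + 40 min = 14:56.
Kneading starts at 14:56 − 40 min = 14:16.
Glazing starts at 10:12 and kneading starts at 14:16, so glazing is first.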